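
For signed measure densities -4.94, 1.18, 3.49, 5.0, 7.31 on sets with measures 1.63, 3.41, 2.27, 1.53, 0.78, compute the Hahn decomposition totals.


Step 1: Compute signed measure on each set:
  Set 1: -4.94 * 1.63 = -8.0522
  Set 2: 1.18 * 3.41 = 4.0238
  Set 3: 3.49 * 2.27 = 7.9223
  Set 4: 5.0 * 1.53 = 7.65
  Set 5: 7.31 * 0.78 = 5.7018
Step 2: Total signed measure = (-8.0522) + (4.0238) + (7.9223) + (7.65) + (5.7018)
     = 17.2457
Step 3: Positive part mu+(X) = sum of positive contributions = 25.2979
Step 4: Negative part mu-(X) = |sum of negative contributions| = 8.0522


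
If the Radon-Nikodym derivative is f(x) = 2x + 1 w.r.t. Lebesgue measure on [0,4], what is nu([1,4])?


nu(A) = integral_A (dnu/dmu) dmu = integral_1^4 (2x + 1) dx
Step 1: Antiderivative F(x) = (2/2)x^2 + 1x
Step 2: F(4) = (2/2)*4^2 + 1*4 = 16 + 4 = 20
Step 3: F(1) = (2/2)*1^2 + 1*1 = 1 + 1 = 2
Step 4: nu([1,4]) = F(4) - F(1) = 20 - 2 = 18


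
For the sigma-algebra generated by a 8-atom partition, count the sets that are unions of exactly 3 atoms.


Each element of F is a union of some subset of the 8 atoms.
Elements that are unions of exactly 3 atoms correspond to 3-element subsets of the 8 atoms.
Count = C(8, 3) = 8! / (3! * 5!) = 56.


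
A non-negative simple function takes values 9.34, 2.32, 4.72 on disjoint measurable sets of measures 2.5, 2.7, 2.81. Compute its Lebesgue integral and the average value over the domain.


Step 1: Integral = sum(value_i * measure_i)
= 9.34*2.5 + 2.32*2.7 + 4.72*2.81
= 23.35 + 6.264 + 13.2632
= 42.8772
Step 2: Total measure of domain = 2.5 + 2.7 + 2.81 = 8.01
Step 3: Average value = 42.8772 / 8.01 = 5.352959


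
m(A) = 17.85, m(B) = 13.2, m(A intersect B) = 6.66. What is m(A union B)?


By inclusion-exclusion: m(A u B) = m(A) + m(B) - m(A n B)
= 17.85 + 13.2 - 6.66
= 24.39


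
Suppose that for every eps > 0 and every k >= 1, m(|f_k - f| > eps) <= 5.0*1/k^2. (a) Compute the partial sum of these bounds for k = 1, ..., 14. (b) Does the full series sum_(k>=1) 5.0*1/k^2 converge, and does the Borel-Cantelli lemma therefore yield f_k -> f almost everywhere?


Step 1: List the terms 5.0*1/k^2 for k = 1 to 14:
  k=1: 5
  k=2: 1.25
  k=3: 0.555556
  k=4: 0.3125
  k=5: 0.2
  k=6: 0.138889
  k=7: 0.102041
  k=8: 0.078125
  k=9: 0.061728
  k=10: 0.05
  k=11: 0.041322
  k=12: 0.034722
  k=13: 0.029586
  k=14: 0.02551
Step 2: Partial sum = 5 + 1.25 + 0.555556 + 0.3125 + 0.2 + 0.138889 + 0.102041 + 0.078125 + 0.061728 + 0.05 + 0.041322 + 0.034722 + 0.029586 + 0.02551
     = 7.879979
Step 3: The full series sum_(k>=1) 5.0*1/k^2 converges (p-series with p = 2 > 1; a constant multiple of a convergent series converges).
Step 4: Fix eps > 0. Since sum_k m(|f_k - f| > eps) < infinity, the Borel-Cantelli lemma gives
        m(limsup_k {|f_k - f| > eps}) = 0, i.e. for a.e. x, |f_k(x) - f(x)| <= eps for all large k.
        Applying this with eps = 1/j for j = 1, 2, ... and intersecting the countably many full-measure sets,
        for a.e. x we get limsup_k |f_k(x) - f(x)| <= 1/j for every j, hence f_k -> f almost everywhere.
Conclusion: series converges; Borel-Cantelli yields f_k -> f a.e.


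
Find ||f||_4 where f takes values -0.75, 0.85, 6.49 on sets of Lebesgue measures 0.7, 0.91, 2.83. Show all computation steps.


Step 1: Compute |f_i|^4 for each value:
  |-0.75|^4 = 0.316406
  |0.85|^4 = 0.522006
  |6.49|^4 = 1774.102824
Step 2: Multiply by measures and sum:
  0.316406 * 0.7 = 0.221484
  0.522006 * 0.91 = 0.475026
  1774.102824 * 2.83 = 5020.710992
Sum = 0.221484 + 0.475026 + 5020.710992 = 5021.407502
Step 3: Take the p-th root:
||f||_4 = (5021.407502)^(1/4) = 8.41795


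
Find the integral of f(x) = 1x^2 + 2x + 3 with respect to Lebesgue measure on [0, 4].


The Lebesgue integral of a Riemann-integrable function agrees with the Riemann integral.
Antiderivative F(x) = (1/3)x^3 + (2/2)x^2 + 3x
F(4) = (1/3)*4^3 + (2/2)*4^2 + 3*4
     = (1/3)*64 + (2/2)*16 + 3*4
     = 21.333333 + 16 + 12
     = 49.333333
F(0) = 0.0
Integral = F(4) - F(0) = 49.333333 - 0.0 = 49.333333


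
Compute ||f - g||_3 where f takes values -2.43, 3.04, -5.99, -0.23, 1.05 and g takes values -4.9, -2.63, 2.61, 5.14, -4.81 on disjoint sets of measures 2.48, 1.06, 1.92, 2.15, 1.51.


Step 1: Compute differences f_i - g_i:
  -2.43 - -4.9 = 2.47
  3.04 - -2.63 = 5.67
  -5.99 - 2.61 = -8.6
  -0.23 - 5.14 = -5.37
  1.05 - -4.81 = 5.86
Step 2: Compute |diff|^3 * measure for each set:
  |2.47|^3 * 2.48 = 15.069223 * 2.48 = 37.371673
  |5.67|^3 * 1.06 = 182.284263 * 1.06 = 193.221319
  |-8.6|^3 * 1.92 = 636.056 * 1.92 = 1221.22752
  |-5.37|^3 * 2.15 = 154.854153 * 2.15 = 332.936429
  |5.86|^3 * 1.51 = 201.230056 * 1.51 = 303.857385
Step 3: Sum = 2088.614325
Step 4: ||f-g||_3 = (2088.614325)^(1/3) = 12.782606


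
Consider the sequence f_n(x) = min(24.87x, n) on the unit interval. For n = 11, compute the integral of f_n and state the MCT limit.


f(x) = 24.87x on [0,1]; f_n(x) = min(24.87x, n). At n = 11:
Step 1: f(x) reaches 11 at x = 11/24.87 = 0.4423
Step 2: integral(f_11) = integral(24.87x, 0, 0.4423) + integral(11, 0.4423, 1)
       = 24.87*0.4423^2/2 + 11*(1 - 0.4423)
       = 2.43265 + 6.1347
       = 8.56735
Step 3: As n -> infinity, f_n increases to f, so by MCT integral(f_n) -> integral(f) = 24.87/2 = 12.435.
Convergence: integral(f_11) = 8.56735 -> 12.435 as n -> infinity


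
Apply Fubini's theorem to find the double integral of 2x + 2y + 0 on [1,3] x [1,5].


By Fubini, integrate in x first, then y.
Step 1: Fix y, integrate over x in [1,3]:
  integral(2x + 2y + 0, x=1..3)
  = 2*(3^2 - 1^2)/2 + (2y + 0)*(3 - 1)
  = 8 + (2y + 0)*2
  = 8 + 4y + 0
  = 8 + 4y
Step 2: Integrate over y in [1,5]:
  integral(8 + 4y, y=1..5)
  = 8*4 + 4*(5^2 - 1^2)/2
  = 32 + 48
  = 80


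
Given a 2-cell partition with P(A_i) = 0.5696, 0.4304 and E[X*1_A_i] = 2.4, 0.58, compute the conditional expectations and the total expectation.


For each cell A_i: E[X|A_i] = E[X*1_A_i] / P(A_i)
Step 1: E[X|A_1] = 2.4 / 0.5696 = 4.213483
Step 2: E[X|A_2] = 0.58 / 0.4304 = 1.347584
Verification: E[X] = sum E[X*1_A_i] = 2.4 + 0.58 = 2.98


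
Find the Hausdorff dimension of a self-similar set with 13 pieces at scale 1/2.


For a self-similar set with N copies scaled by 1/r:
dim_H = log(N)/log(r) = log(13)/log(2)
= 2.564949/0.693147
= 3.70044


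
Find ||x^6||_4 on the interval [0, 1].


Step 1: ||f||_4 = (integral_0^1 |x^6|^4 dx)^(1/4)
     = (integral_0^1 x^24 dx)^(1/4)
Step 2: integral_0^1 x^24 dx = [x^25/(25)] from 0 to 1 = 1^25/25
     = 1/25 = 0.04
Step 3: ||f||_4 = (0.04)^(1/4) = 0.447214


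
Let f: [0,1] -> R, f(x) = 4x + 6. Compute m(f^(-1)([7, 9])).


f^(-1)([7, 9]) = {x : 7 <= 4x + 6 <= 9}
Solving: (7 - 6)/4 <= x <= (9 - 6)/4
= [0.25, 0.75]
Intersecting with [0,1]: [0.25, 0.75]
Measure = 0.75 - 0.25 = 0.5


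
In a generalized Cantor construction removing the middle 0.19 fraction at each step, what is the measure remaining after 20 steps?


Step 1: At each step, fraction remaining = 1 - 0.19 = 0.81
Step 2: After 20 steps, measure = (0.81)^20
Result = 0.014781


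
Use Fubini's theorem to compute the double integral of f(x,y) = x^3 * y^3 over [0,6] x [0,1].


By Fubini's theorem, the double integral factors as a product of single integrals:
Step 1: integral_0^6 x^3 dx = [x^4/4] from 0 to 6
     = 6^4/4 = 324
Step 2: integral_0^1 y^3 dy = [y^4/4] from 0 to 1
     = 1^4/4 = 0.25
Step 3: Double integral = 324 * 0.25 = 81


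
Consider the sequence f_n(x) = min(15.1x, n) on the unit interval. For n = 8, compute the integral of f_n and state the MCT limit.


f(x) = 15.1x on [0,1]; f_n(x) = min(15.1x, n). At n = 8:
Step 1: f(x) reaches 8 at x = 8/15.1 = 0.529801
Step 2: integral(f_8) = integral(15.1x, 0, 0.529801) + integral(8, 0.529801, 1)
       = 15.1*0.529801^2/2 + 8*(1 - 0.529801)
       = 2.119205 + 3.761589
       = 5.880795
Step 3: As n -> infinity, f_n increases to f, so by MCT integral(f_n) -> integral(f) = 15.1/2 = 7.55.
Convergence: integral(f_8) = 5.880795 -> 7.55 as n -> infinity


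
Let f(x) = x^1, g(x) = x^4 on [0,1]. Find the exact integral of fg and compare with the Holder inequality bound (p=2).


Step 1: Exact integral of f*g = integral(x^5, 0, 1) = 1/6
     = 0.166667
Step 2: Holder bound with p=2, q=2:
  ||f||_p = (integral x^2 dx)^(1/2) = (1/3)^(1/2) = 0.57735
  ||g||_q = (integral x^8 dx)^(1/2) = (1/9)^(1/2) = 0.333333
Step 3: Holder bound = ||f||_p * ||g||_q = 0.57735 * 0.333333 = 0.19245
Verification: 0.166667 <= 0.19245 (Holder holds)


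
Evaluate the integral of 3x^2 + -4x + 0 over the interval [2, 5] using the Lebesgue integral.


The Lebesgue integral of a Riemann-integrable function agrees with the Riemann integral.
Antiderivative F(x) = (3/3)x^3 + (-4/2)x^2 + 0x
F(5) = (3/3)*5^3 + (-4/2)*5^2 + 0*5
     = (3/3)*125 + (-4/2)*25 + 0*5
     = 125 + -50 + 0
     = 75
F(2) = 0.0
Integral = F(5) - F(2) = 75 - 0.0 = 75


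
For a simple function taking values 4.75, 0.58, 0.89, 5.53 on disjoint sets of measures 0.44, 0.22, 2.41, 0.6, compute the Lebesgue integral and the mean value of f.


Step 1: Integral = sum(value_i * measure_i)
= 4.75*0.44 + 0.58*0.22 + 0.89*2.41 + 5.53*0.6
= 2.09 + 0.1276 + 2.1449 + 3.318
= 7.6805
Step 2: Total measure of domain = 0.44 + 0.22 + 2.41 + 0.6 = 3.67
Step 3: Average value = 7.6805 / 3.67 = 2.092779


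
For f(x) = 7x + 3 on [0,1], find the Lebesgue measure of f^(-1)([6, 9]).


f^(-1)([6, 9]) = {x : 6 <= 7x + 3 <= 9}
Solving: (6 - 3)/7 <= x <= (9 - 3)/7
= [0.428571, 0.857143]
Intersecting with [0,1]: [0.428571, 0.857143]
Measure = 0.857143 - 0.428571 = 0.428571


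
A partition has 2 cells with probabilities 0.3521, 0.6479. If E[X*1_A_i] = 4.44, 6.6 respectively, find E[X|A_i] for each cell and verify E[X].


For each cell A_i: E[X|A_i] = E[X*1_A_i] / P(A_i)
Step 1: E[X|A_1] = 4.44 / 0.3521 = 12.610054
Step 2: E[X|A_2] = 6.6 / 0.6479 = 10.186757
Verification: E[X] = sum E[X*1_A_i] = 4.44 + 6.6 = 11.04


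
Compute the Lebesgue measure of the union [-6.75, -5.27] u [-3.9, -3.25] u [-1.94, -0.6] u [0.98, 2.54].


For pairwise disjoint intervals, m(union) = sum of lengths.
= (-5.27 - -6.75) + (-3.25 - -3.9) + (-0.6 - -1.94) + (2.54 - 0.98)
= 1.48 + 0.65 + 1.34 + 1.56
= 5.03


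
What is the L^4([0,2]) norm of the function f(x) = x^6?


Step 1: ||f||_4 = (integral_0^2 |x^6|^4 dx)^(1/4)
     = (integral_0^2 x^24 dx)^(1/4)
Step 2: integral_0^2 x^24 dx = [x^25/(25)] from 0 to 2 = 2^25/25
     = 33554432/25 = 1.342177e+06
Step 3: ||f||_4 = (1.342177e+06)^(1/4) = 34.037094


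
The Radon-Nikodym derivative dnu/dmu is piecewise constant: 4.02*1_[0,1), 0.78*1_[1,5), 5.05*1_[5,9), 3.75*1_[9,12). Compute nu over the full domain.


Integrate each piece of the Radon-Nikodym derivative:
Step 1: integral_0^1 4.02 dx = 4.02*(1-0) = 4.02*1 = 4.02
Step 2: integral_1^5 0.78 dx = 0.78*(5-1) = 0.78*4 = 3.12
Step 3: integral_5^9 5.05 dx = 5.05*(9-5) = 5.05*4 = 20.2
Step 4: integral_9^12 3.75 dx = 3.75*(12-9) = 3.75*3 = 11.25
Total: 4.02 + 3.12 + 20.2 + 11.25 = 38.59


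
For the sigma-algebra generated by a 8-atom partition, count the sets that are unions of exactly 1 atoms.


Each element of F is a union of some subset of the 8 atoms.
Elements that are unions of exactly 1 atoms correspond to 1-element subsets of the 8 atoms.
Count = C(8, 1) = 8! / (1! * 7!) = 8.


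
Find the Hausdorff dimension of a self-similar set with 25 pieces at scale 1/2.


For a self-similar set with N copies scaled by 1/r:
dim_H = log(N)/log(r) = log(25)/log(2)
= 3.218876/0.693147
= 4.643856


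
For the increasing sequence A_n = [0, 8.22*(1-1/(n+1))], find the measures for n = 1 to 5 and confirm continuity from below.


By continuity of measure from below: if A_n increases to A, then m(A_n) -> m(A).
Here A = [0, 8.22], so m(A) = 8.22
Step 1: a_1 = 8.22*(1 - 1/2) = 4.11, m(A_1) = 4.11
Step 2: a_2 = 8.22*(1 - 1/3) = 5.48, m(A_2) = 5.48
Step 3: a_3 = 8.22*(1 - 1/4) = 6.165, m(A_3) = 6.165
Step 4: a_4 = 8.22*(1 - 1/5) = 6.576, m(A_4) = 6.576
Step 5: a_5 = 8.22*(1 - 1/6) = 6.85, m(A_5) = 6.85
Limit: m(A_n) -> m([0,8.22]) = 8.22


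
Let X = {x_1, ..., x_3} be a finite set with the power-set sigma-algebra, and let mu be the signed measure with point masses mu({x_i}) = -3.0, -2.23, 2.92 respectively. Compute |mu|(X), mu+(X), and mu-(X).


Step 1: Every measurable set is a union of atoms (the cells / points), so a Hahn decomposition is
  obtained by grouping atoms by sign: P = union of atoms with mu > 0, N = union of the remaining atoms.
  Atoms in P (indices): 3;  atoms in N (indices): 1, 2
  Positive values: 2.92
  Negative values: -3, -2.23
Step 2: mu+(X) = mu(P) = sum of positive atom values = 2.92
Step 3: mu-(X) = -mu(N) = sum of |negative atom values| = 5.23
Step 4: |mu|(X) = mu+(X) + mu-(X) = 2.92 + 5.23 = 8.15


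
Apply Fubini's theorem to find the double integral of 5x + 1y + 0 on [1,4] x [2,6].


By Fubini, integrate in x first, then y.
Step 1: Fix y, integrate over x in [1,4]:
  integral(5x + 1y + 0, x=1..4)
  = 5*(4^2 - 1^2)/2 + (1y + 0)*(4 - 1)
  = 37.5 + (1y + 0)*3
  = 37.5 + 3y + 0
  = 37.5 + 3y
Step 2: Integrate over y in [2,6]:
  integral(37.5 + 3y, y=2..6)
  = 37.5*4 + 3*(6^2 - 2^2)/2
  = 150 + 48
  = 198


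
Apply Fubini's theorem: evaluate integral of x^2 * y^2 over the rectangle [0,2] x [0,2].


By Fubini's theorem, the double integral factors as a product of single integrals:
Step 1: integral_0^2 x^2 dx = [x^3/3] from 0 to 2
     = 2^3/3 = 2.666667
Step 2: integral_0^2 y^2 dy = [y^3/3] from 0 to 2
     = 2^3/3 = 2.666667
Step 3: Double integral = 2.666667 * 2.666667 = 7.111111


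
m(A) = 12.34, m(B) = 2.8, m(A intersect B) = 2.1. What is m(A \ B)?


m(A \ B) = m(A) - m(A n B)
= 12.34 - 2.1
= 10.24


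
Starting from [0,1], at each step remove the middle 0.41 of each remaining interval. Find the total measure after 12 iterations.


Step 1: At each step, fraction remaining = 1 - 0.41 = 0.59
Step 2: After 12 steps, measure = (0.59)^12
Result = 0.001779


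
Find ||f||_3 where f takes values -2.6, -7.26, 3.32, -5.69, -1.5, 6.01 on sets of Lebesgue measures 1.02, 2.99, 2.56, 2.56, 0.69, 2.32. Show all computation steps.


Step 1: Compute |f_i|^3 for each value:
  |-2.6|^3 = 17.576
  |-7.26|^3 = 382.657176
  |3.32|^3 = 36.594368
  |-5.69|^3 = 184.220009
  |-1.5|^3 = 3.375
  |6.01|^3 = 217.081801
Step 2: Multiply by measures and sum:
  17.576 * 1.02 = 17.92752
  382.657176 * 2.99 = 1144.144956
  36.594368 * 2.56 = 93.681582
  184.220009 * 2.56 = 471.603223
  3.375 * 0.69 = 2.32875
  217.081801 * 2.32 = 503.629778
Sum = 17.92752 + 1144.144956 + 93.681582 + 471.603223 + 2.32875 + 503.629778 = 2233.31581
Step 3: Take the p-th root:
||f||_3 = (2233.31581)^(1/3) = 13.071238


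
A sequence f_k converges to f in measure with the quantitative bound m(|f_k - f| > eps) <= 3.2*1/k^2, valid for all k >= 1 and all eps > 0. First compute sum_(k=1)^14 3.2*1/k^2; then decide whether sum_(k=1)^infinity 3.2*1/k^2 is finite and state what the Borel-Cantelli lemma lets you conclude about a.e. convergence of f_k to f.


Step 1: List the terms 3.2*1/k^2 for k = 1 to 14:
  k=1: 3.2
  k=2: 0.8
  k=3: 0.355556
  k=4: 0.2
  k=5: 0.128
  k=6: 0.088889
  k=7: 0.065306
  k=8: 0.05
  k=9: 0.039506
  k=10: 0.032
  k=11: 0.026446
  k=12: 0.022222
  k=13: 0.018935
  k=14: 0.016327
Step 2: Partial sum = 3.2 + 0.8 + 0.355556 + 0.2 + 0.128 + 0.088889 + 0.065306 + 0.05 + 0.039506 + 0.032 + 0.026446 + 0.022222 + 0.018935 + 0.016327
     = 5.043187
Step 3: The full series sum_(k>=1) 3.2*1/k^2 converges (p-series with p = 2 > 1; a constant multiple of a convergent series converges).
Step 4: Fix eps > 0. Since sum_k m(|f_k - f| > eps) < infinity, the Borel-Cantelli lemma gives
        m(limsup_k {|f_k - f| > eps}) = 0, i.e. for a.e. x, |f_k(x) - f(x)| <= eps for all large k.
        Applying this with eps = 1/j for j = 1, 2, ... and intersecting the countably many full-measure sets,
        for a.e. x we get limsup_k |f_k(x) - f(x)| <= 1/j for every j, hence f_k -> f almost everywhere.
Conclusion: series converges; Borel-Cantelli yields f_k -> f a.e.


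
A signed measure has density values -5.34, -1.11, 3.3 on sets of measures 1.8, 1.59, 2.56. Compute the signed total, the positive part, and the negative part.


Step 1: Compute signed measure on each set:
  Set 1: -5.34 * 1.8 = -9.612
  Set 2: -1.11 * 1.59 = -1.7649
  Set 3: 3.3 * 2.56 = 8.448
Step 2: Total signed measure = (-9.612) + (-1.7649) + (8.448)
     = -2.9289
Step 3: Positive part mu+(X) = sum of positive contributions = 8.448
Step 4: Negative part mu-(X) = |sum of negative contributions| = 11.3769


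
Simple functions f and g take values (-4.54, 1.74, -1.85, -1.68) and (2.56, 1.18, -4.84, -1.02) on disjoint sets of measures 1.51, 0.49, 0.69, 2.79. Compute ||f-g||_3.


Step 1: Compute differences f_i - g_i:
  -4.54 - 2.56 = -7.1
  1.74 - 1.18 = 0.56
  -1.85 - -4.84 = 2.99
  -1.68 - -1.02 = -0.66
Step 2: Compute |diff|^3 * measure for each set:
  |-7.1|^3 * 1.51 = 357.911 * 1.51 = 540.44561
  |0.56|^3 * 0.49 = 0.175616 * 0.49 = 0.086052
  |2.99|^3 * 0.69 = 26.730899 * 0.69 = 18.44432
  |-0.66|^3 * 2.79 = 0.287496 * 2.79 = 0.802114
Step 3: Sum = 559.778096
Step 4: ||f-g||_3 = (559.778096)^(1/3) = 8.241482


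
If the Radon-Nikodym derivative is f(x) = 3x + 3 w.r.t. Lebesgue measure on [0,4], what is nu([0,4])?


nu(A) = integral_A (dnu/dmu) dmu = integral_0^4 (3x + 3) dx
Step 1: Antiderivative F(x) = (3/2)x^2 + 3x
Step 2: F(4) = (3/2)*4^2 + 3*4 = 24 + 12 = 36
Step 3: F(0) = (3/2)*0^2 + 3*0 = 0.0 + 0 = 0.0
Step 4: nu([0,4]) = F(4) - F(0) = 36 - 0.0 = 36


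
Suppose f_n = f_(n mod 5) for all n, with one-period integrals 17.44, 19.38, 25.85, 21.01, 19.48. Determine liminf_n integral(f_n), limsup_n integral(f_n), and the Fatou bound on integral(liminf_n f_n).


The sequence (integral(f_n)) is periodic with period 5, repeating the values 17.44, 19.38, 25.85, 21.01, 19.48 indefinitely.
Step 1: For a periodic sequence, every tail (a_m, a_(m+1), ...) contains all 5 period values infinitely often.
Step 2: Hence inf of every tail = min of the period values = min(17.44, 19.38, 25.85, 21.01, 19.48) = 17.44.
        liminf_n integral(f_n) = sup over m of (inf of tail from m) = 17.44.
Step 3: Similarly sup of every tail = max of the period values = 25.85.
        limsup_n integral(f_n) = 25.85.
Step 4: Fatou's lemma: integral(liminf_n f_n) <= liminf_n integral(f_n) = 17.44.
        So the integral of the pointwise liminf is at most 17.44.


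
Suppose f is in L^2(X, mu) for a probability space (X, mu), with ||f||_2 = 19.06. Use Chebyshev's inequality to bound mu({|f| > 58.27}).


Chebyshev/Markov inequality: mu(|f| > eps) <= (||f||_p / eps)^p
Step 1: ||f||_2 / eps = 19.06 / 58.27 = 0.327098
Step 2: Raise to power p = 2:
  (0.327098)^2 = 0.106993
Step 3: Therefore mu(|f| > 58.27) <= 0.106993


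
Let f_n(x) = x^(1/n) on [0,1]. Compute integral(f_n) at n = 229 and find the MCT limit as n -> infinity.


At n = 229: f_229(x) = x^(1/229).
Step 1: integral(x^(1/229), 0, 1) = [x^(1/229+1) / (1/229+1)] from 0 to 1
     = 1 / (1/229 + 1) = 1 / ((229+1)/229) = 229/(229+1)
     = 229/230 = 0.995652
Step 2: As n -> infinity, f_n(x) = x^(1/n) -> 1 for x in (0,1], and f_n is increasing in n.
By MCT, lim_n integral(f_n) = integral(lim_n f_n) = integral(1, 0, 1) = 1.
Step 3: Verify convergence: 229/230 = 0.995652 -> 1


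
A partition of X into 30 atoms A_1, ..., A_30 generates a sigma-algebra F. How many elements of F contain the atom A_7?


Each element of F is a union of some subset S of the 30 atoms.
The element contains A_7 iff A_7 is in S.
So we count subsets S of {A_1,...,A_30} with A_7 in S: choose freely among the other 29 atoms.
Count = 2^(30-1) = 2^29 = 536870912.


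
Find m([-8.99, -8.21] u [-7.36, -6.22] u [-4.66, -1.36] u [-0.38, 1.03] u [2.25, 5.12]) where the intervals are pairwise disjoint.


For pairwise disjoint intervals, m(union) = sum of lengths.
= (-8.21 - -8.99) + (-6.22 - -7.36) + (-1.36 - -4.66) + (1.03 - -0.38) + (5.12 - 2.25)
= 0.78 + 1.14 + 3.3 + 1.41 + 2.87
= 9.5


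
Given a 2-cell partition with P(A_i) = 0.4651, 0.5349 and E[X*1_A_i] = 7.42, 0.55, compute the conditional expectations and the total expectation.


For each cell A_i: E[X|A_i] = E[X*1_A_i] / P(A_i)
Step 1: E[X|A_1] = 7.42 / 0.4651 = 15.953558
Step 2: E[X|A_2] = 0.55 / 0.5349 = 1.02823
Verification: E[X] = sum E[X*1_A_i] = 7.42 + 0.55 = 7.97


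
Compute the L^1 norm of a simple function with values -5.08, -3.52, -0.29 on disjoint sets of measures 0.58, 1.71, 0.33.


Step 1: Compute |f_i|^1 for each value:
  |-5.08|^1 = 5.08
  |-3.52|^1 = 3.52
  |-0.29|^1 = 0.29
Step 2: Multiply by measures and sum:
  5.08 * 0.58 = 2.9464
  3.52 * 1.71 = 6.0192
  0.29 * 0.33 = 0.0957
Sum = 2.9464 + 6.0192 + 0.0957 = 9.0613
Step 3: Take the p-th root:
||f||_1 = (9.0613)^(1/1) = 9.0613


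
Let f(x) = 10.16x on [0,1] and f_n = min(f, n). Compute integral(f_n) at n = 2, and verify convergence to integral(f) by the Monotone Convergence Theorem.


f(x) = 10.16x on [0,1]; f_n(x) = min(10.16x, n). At n = 2:
Step 1: f(x) reaches 2 at x = 2/10.16 = 0.19685
Step 2: integral(f_2) = integral(10.16x, 0, 0.19685) + integral(2, 0.19685, 1)
       = 10.16*0.19685^2/2 + 2*(1 - 0.19685)
       = 0.19685 + 1.606299
       = 1.80315
Step 3: As n -> infinity, f_n increases to f, so by MCT integral(f_n) -> integral(f) = 10.16/2 = 5.08.
Convergence: integral(f_2) = 1.80315 -> 5.08 as n -> infinity


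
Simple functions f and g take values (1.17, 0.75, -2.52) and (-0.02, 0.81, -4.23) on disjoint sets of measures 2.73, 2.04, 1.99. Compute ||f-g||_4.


Step 1: Compute differences f_i - g_i:
  1.17 - -0.02 = 1.19
  0.75 - 0.81 = -0.06
  -2.52 - -4.23 = 1.71
Step 2: Compute |diff|^4 * measure for each set:
  |1.19|^4 * 2.73 = 2.005339 * 2.73 = 5.474576
  |-0.06|^4 * 2.04 = 1.296000e-05 * 2.04 = 2.643840e-05
  |1.71|^4 * 1.99 = 8.550361 * 1.99 = 17.015218
Step 3: Sum = 22.48982
Step 4: ||f-g||_4 = (22.48982)^(1/4) = 2.177692


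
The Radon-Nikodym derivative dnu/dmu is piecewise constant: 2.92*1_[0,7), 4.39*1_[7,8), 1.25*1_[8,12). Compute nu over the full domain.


Integrate each piece of the Radon-Nikodym derivative:
Step 1: integral_0^7 2.92 dx = 2.92*(7-0) = 2.92*7 = 20.44
Step 2: integral_7^8 4.39 dx = 4.39*(8-7) = 4.39*1 = 4.39
Step 3: integral_8^12 1.25 dx = 1.25*(12-8) = 1.25*4 = 5
Total: 20.44 + 4.39 + 5 = 29.83


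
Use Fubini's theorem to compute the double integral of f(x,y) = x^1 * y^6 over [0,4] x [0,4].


By Fubini's theorem, the double integral factors as a product of single integrals:
Step 1: integral_0^4 x^1 dx = [x^2/2] from 0 to 4
     = 4^2/2 = 8
Step 2: integral_0^4 y^6 dy = [y^7/7] from 0 to 4
     = 4^7/7 = 2340.571429
Step 3: Double integral = 8 * 2340.571429 = 18724.571429


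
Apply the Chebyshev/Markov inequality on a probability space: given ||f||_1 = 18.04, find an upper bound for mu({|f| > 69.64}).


Chebyshev/Markov inequality: mu(|f| > eps) <= (||f||_p / eps)^p
Step 1: ||f||_1 / eps = 18.04 / 69.64 = 0.259047
Step 2: Raise to power p = 1:
  (0.259047)^1 = 0.259047
Step 3: Therefore mu(|f| > 69.64) <= 0.259047


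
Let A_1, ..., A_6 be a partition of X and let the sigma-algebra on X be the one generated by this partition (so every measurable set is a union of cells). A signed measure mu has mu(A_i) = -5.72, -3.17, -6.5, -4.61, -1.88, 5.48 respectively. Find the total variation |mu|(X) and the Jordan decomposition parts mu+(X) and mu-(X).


Step 1: Every measurable set is a union of atoms (the cells / points), so a Hahn decomposition is
  obtained by grouping atoms by sign: P = union of atoms with mu > 0, N = union of the remaining atoms.
  Atoms in P (indices): 6;  atoms in N (indices): 1, 2, 3, 4, 5
  Positive values: 5.48
  Negative values: -5.72, -3.17, -6.5, -4.61, -1.88
Step 2: mu+(X) = mu(P) = sum of positive atom values = 5.48
Step 3: mu-(X) = -mu(N) = sum of |negative atom values| = 21.88
Step 4: |mu|(X) = mu+(X) + mu-(X) = 5.48 + 21.88 = 27.36


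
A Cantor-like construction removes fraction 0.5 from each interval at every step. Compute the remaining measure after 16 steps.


Step 1: At each step, fraction remaining = 1 - 0.5 = 0.5
Step 2: After 16 steps, measure = (0.5)^16
Result = 1.525879e-05


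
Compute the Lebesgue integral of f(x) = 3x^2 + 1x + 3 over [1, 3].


The Lebesgue integral of a Riemann-integrable function agrees with the Riemann integral.
Antiderivative F(x) = (3/3)x^3 + (1/2)x^2 + 3x
F(3) = (3/3)*3^3 + (1/2)*3^2 + 3*3
     = (3/3)*27 + (1/2)*9 + 3*3
     = 27 + 4.5 + 9
     = 40.5
F(1) = 4.5
Integral = F(3) - F(1) = 40.5 - 4.5 = 36


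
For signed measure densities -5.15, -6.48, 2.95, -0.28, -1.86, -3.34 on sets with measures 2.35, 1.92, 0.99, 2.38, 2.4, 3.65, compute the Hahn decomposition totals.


Step 1: Compute signed measure on each set:
  Set 1: -5.15 * 2.35 = -12.1025
  Set 2: -6.48 * 1.92 = -12.4416
  Set 3: 2.95 * 0.99 = 2.9205
  Set 4: -0.28 * 2.38 = -0.6664
  Set 5: -1.86 * 2.4 = -4.464
  Set 6: -3.34 * 3.65 = -12.191
Step 2: Total signed measure = (-12.1025) + (-12.4416) + (2.9205) + (-0.6664) + (-4.464) + (-12.191)
     = -38.945
Step 3: Positive part mu+(X) = sum of positive contributions = 2.9205
Step 4: Negative part mu-(X) = |sum of negative contributions| = 41.8655


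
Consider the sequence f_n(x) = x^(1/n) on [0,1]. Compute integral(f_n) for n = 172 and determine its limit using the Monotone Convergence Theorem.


At n = 172: f_172(x) = x^(1/172).
Step 1: integral(x^(1/172), 0, 1) = [x^(1/172+1) / (1/172+1)] from 0 to 1
     = 1 / (1/172 + 1) = 1 / ((172+1)/172) = 172/(172+1)
     = 172/173 = 0.99422
Step 2: As n -> infinity, f_n(x) = x^(1/n) -> 1 for x in (0,1], and f_n is increasing in n.
By MCT, lim_n integral(f_n) = integral(lim_n f_n) = integral(1, 0, 1) = 1.
Step 3: Verify convergence: 172/173 = 0.99422 -> 1


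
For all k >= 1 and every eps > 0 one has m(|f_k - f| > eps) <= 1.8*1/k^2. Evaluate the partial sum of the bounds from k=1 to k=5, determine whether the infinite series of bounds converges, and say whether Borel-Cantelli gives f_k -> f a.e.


Step 1: List the terms 1.8*1/k^2 for k = 1 to 5:
  k=1: 1.8
  k=2: 0.45
  k=3: 0.2
  k=4: 0.1125
  k=5: 0.072
Step 2: Partial sum = 1.8 + 0.45 + 0.2 + 0.1125 + 0.072
     = 2.6345
Step 3: The full series sum_(k>=1) 1.8*1/k^2 converges (p-series with p = 2 > 1; a constant multiple of a convergent series converges).
Step 4: Fix eps > 0. Since sum_k m(|f_k - f| > eps) < infinity, the Borel-Cantelli lemma gives
        m(limsup_k {|f_k - f| > eps}) = 0, i.e. for a.e. x, |f_k(x) - f(x)| <= eps for all large k.
        Applying this with eps = 1/j for j = 1, 2, ... and intersecting the countably many full-measure sets,
        for a.e. x we get limsup_k |f_k(x) - f(x)| <= 1/j for every j, hence f_k -> f almost everywhere.
Conclusion: series converges; Borel-Cantelli yields f_k -> f a.e.


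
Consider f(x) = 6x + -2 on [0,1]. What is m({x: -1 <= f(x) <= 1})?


f^(-1)([-1, 1]) = {x : -1 <= 6x + -2 <= 1}
Solving: (-1 - -2)/6 <= x <= (1 - -2)/6
= [0.166667, 0.5]
Intersecting with [0,1]: [0.166667, 0.5]
Measure = 0.5 - 0.166667 = 0.333333


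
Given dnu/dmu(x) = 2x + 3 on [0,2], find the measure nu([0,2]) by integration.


nu(A) = integral_A (dnu/dmu) dmu = integral_0^2 (2x + 3) dx
Step 1: Antiderivative F(x) = (2/2)x^2 + 3x
Step 2: F(2) = (2/2)*2^2 + 3*2 = 4 + 6 = 10
Step 3: F(0) = (2/2)*0^2 + 3*0 = 0.0 + 0 = 0.0
Step 4: nu([0,2]) = F(2) - F(0) = 10 - 0.0 = 10


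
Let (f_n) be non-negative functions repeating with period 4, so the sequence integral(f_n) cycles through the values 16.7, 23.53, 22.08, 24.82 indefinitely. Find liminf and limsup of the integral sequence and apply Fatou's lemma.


The sequence (integral(f_n)) is periodic with period 4, repeating the values 16.7, 23.53, 22.08, 24.82 indefinitely.
Step 1: For a periodic sequence, every tail (a_m, a_(m+1), ...) contains all 4 period values infinitely often.
Step 2: Hence inf of every tail = min of the period values = min(16.7, 23.53, 22.08, 24.82) = 16.7.
        liminf_n integral(f_n) = sup over m of (inf of tail from m) = 16.7.
Step 3: Similarly sup of every tail = max of the period values = 24.82.
        limsup_n integral(f_n) = 24.82.
Step 4: Fatou's lemma: integral(liminf_n f_n) <= liminf_n integral(f_n) = 16.7.
        So the integral of the pointwise liminf is at most 16.7.


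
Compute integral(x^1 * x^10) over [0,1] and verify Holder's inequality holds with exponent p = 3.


Step 1: Exact integral of f*g = integral(x^11, 0, 1) = 1/12
     = 0.083333
Step 2: Holder bound with p=3, q=1.5:
  ||f||_p = (integral x^3 dx)^(1/3) = (1/4)^(1/3) = 0.629961
  ||g||_q = (integral x^15 dx)^(1/1.5) = (1/16)^(1/1.5) = 0.15749
Step 3: Holder bound = ||f||_p * ||g||_q = 0.629961 * 0.15749 = 0.099213
Verification: 0.083333 <= 0.099213 (Holder holds)


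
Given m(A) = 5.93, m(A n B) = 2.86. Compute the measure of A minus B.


m(A \ B) = m(A) - m(A n B)
= 5.93 - 2.86
= 3.07


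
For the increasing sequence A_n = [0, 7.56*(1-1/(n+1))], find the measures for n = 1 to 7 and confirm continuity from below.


By continuity of measure from below: if A_n increases to A, then m(A_n) -> m(A).
Here A = [0, 7.56], so m(A) = 7.56
Step 1: a_1 = 7.56*(1 - 1/2) = 3.78, m(A_1) = 3.78
Step 2: a_2 = 7.56*(1 - 1/3) = 5.04, m(A_2) = 5.04
Step 3: a_3 = 7.56*(1 - 1/4) = 5.67, m(A_3) = 5.67
Step 4: a_4 = 7.56*(1 - 1/5) = 6.048, m(A_4) = 6.048
Step 5: a_5 = 7.56*(1 - 1/6) = 6.3, m(A_5) = 6.3
Step 6: a_6 = 7.56*(1 - 1/7) = 6.48, m(A_6) = 6.48
Step 7: a_7 = 7.56*(1 - 1/8) = 6.615, m(A_7) = 6.615
Limit: m(A_n) -> m([0,7.56]) = 7.56


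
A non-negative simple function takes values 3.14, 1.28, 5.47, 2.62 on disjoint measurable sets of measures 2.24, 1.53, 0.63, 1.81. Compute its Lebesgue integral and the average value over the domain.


Step 1: Integral = sum(value_i * measure_i)
= 3.14*2.24 + 1.28*1.53 + 5.47*0.63 + 2.62*1.81
= 7.0336 + 1.9584 + 3.4461 + 4.7422
= 17.1803
Step 2: Total measure of domain = 2.24 + 1.53 + 0.63 + 1.81 = 6.21
Step 3: Average value = 17.1803 / 6.21 = 2.766554


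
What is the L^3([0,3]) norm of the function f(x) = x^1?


Step 1: ||f||_3 = (integral_0^3 |x^1|^3 dx)^(1/3)
     = (integral_0^3 x^3 dx)^(1/3)
Step 2: integral_0^3 x^3 dx = [x^4/(4)] from 0 to 3 = 3^4/4
     = 81/4 = 20.25
Step 3: ||f||_3 = (20.25)^(1/3) = 2.725681


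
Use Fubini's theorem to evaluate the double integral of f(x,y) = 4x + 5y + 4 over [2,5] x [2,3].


By Fubini, integrate in x first, then y.
Step 1: Fix y, integrate over x in [2,5]:
  integral(4x + 5y + 4, x=2..5)
  = 4*(5^2 - 2^2)/2 + (5y + 4)*(5 - 2)
  = 42 + (5y + 4)*3
  = 42 + 15y + 12
  = 54 + 15y
Step 2: Integrate over y in [2,3]:
  integral(54 + 15y, y=2..3)
  = 54*1 + 15*(3^2 - 2^2)/2
  = 54 + 37.5
  = 91.5


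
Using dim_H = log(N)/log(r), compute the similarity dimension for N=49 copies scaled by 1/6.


For a self-similar set with N copies scaled by 1/r:
dim_H = log(N)/log(r) = log(49)/log(6)
= 3.89182/1.791759
= 2.172066


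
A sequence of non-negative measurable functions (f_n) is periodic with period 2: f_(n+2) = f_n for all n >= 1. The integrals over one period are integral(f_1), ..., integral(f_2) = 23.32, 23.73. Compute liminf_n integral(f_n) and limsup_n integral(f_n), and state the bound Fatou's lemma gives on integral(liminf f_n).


The sequence (integral(f_n)) is periodic with period 2, repeating the values 23.32, 23.73 indefinitely.
Step 1: For a periodic sequence, every tail (a_m, a_(m+1), ...) contains all 2 period values infinitely often.
Step 2: Hence inf of every tail = min of the period values = min(23.32, 23.73) = 23.32.
        liminf_n integral(f_n) = sup over m of (inf of tail from m) = 23.32.
Step 3: Similarly sup of every tail = max of the period values = 23.73.
        limsup_n integral(f_n) = 23.73.
Step 4: Fatou's lemma: integral(liminf_n f_n) <= liminf_n integral(f_n) = 23.32.
        So the integral of the pointwise liminf is at most 23.32.


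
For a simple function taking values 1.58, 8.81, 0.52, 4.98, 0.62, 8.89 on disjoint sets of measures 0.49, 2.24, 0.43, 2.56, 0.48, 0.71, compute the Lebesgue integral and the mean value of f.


Step 1: Integral = sum(value_i * measure_i)
= 1.58*0.49 + 8.81*2.24 + 0.52*0.43 + 4.98*2.56 + 0.62*0.48 + 8.89*0.71
= 0.7742 + 19.7344 + 0.2236 + 12.7488 + 0.2976 + 6.3119
= 40.0905
Step 2: Total measure of domain = 0.49 + 2.24 + 0.43 + 2.56 + 0.48 + 0.71 = 6.91
Step 3: Average value = 40.0905 / 6.91 = 5.801809


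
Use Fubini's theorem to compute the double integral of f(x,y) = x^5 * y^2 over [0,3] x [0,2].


By Fubini's theorem, the double integral factors as a product of single integrals:
Step 1: integral_0^3 x^5 dx = [x^6/6] from 0 to 3
     = 3^6/6 = 121.5
Step 2: integral_0^2 y^2 dy = [y^3/3] from 0 to 2
     = 2^3/3 = 2.666667
Step 3: Double integral = 121.5 * 2.666667 = 324


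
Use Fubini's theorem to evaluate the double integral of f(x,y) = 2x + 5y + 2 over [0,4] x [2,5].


By Fubini, integrate in x first, then y.
Step 1: Fix y, integrate over x in [0,4]:
  integral(2x + 5y + 2, x=0..4)
  = 2*(4^2 - 0^2)/2 + (5y + 2)*(4 - 0)
  = 16 + (5y + 2)*4
  = 16 + 20y + 8
  = 24 + 20y
Step 2: Integrate over y in [2,5]:
  integral(24 + 20y, y=2..5)
  = 24*3 + 20*(5^2 - 2^2)/2
  = 72 + 210
  = 282


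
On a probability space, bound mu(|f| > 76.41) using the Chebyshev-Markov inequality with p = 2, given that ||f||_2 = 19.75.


Chebyshev/Markov inequality: mu(|f| > eps) <= (||f||_p / eps)^p
Step 1: ||f||_2 / eps = 19.75 / 76.41 = 0.258474
Step 2: Raise to power p = 2:
  (0.258474)^2 = 0.066809
Step 3: Therefore mu(|f| > 76.41) <= 0.066809


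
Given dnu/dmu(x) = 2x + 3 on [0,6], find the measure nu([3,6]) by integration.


nu(A) = integral_A (dnu/dmu) dmu = integral_3^6 (2x + 3) dx
Step 1: Antiderivative F(x) = (2/2)x^2 + 3x
Step 2: F(6) = (2/2)*6^2 + 3*6 = 36 + 18 = 54
Step 3: F(3) = (2/2)*3^2 + 3*3 = 9 + 9 = 18
Step 4: nu([3,6]) = F(6) - F(3) = 54 - 18 = 36


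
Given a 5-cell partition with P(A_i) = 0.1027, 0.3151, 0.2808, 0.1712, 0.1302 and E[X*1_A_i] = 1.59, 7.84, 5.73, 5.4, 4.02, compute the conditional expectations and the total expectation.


For each cell A_i: E[X|A_i] = E[X*1_A_i] / P(A_i)
Step 1: E[X|A_1] = 1.59 / 0.1027 = 15.481986
Step 2: E[X|A_2] = 7.84 / 0.3151 = 24.88099
Step 3: E[X|A_3] = 5.73 / 0.2808 = 20.405983
Step 4: E[X|A_4] = 5.4 / 0.1712 = 31.542056
Step 5: E[X|A_5] = 4.02 / 0.1302 = 30.875576
Verification: E[X] = sum E[X*1_A_i] = 1.59 + 7.84 + 5.73 + 5.4 + 4.02 = 24.58


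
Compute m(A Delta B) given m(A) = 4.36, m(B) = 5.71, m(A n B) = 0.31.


m(A Delta B) = m(A) + m(B) - 2*m(A n B)
= 4.36 + 5.71 - 2*0.31
= 4.36 + 5.71 - 0.62
= 9.45


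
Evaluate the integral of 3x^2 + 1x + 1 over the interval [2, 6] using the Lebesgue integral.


The Lebesgue integral of a Riemann-integrable function agrees with the Riemann integral.
Antiderivative F(x) = (3/3)x^3 + (1/2)x^2 + 1x
F(6) = (3/3)*6^3 + (1/2)*6^2 + 1*6
     = (3/3)*216 + (1/2)*36 + 1*6
     = 216 + 18 + 6
     = 240
F(2) = 12
Integral = F(6) - F(2) = 240 - 12 = 228


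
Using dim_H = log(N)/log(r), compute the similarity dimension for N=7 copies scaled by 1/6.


For a self-similar set with N copies scaled by 1/r:
dim_H = log(N)/log(r) = log(7)/log(6)
= 1.94591/1.791759
= 1.086033


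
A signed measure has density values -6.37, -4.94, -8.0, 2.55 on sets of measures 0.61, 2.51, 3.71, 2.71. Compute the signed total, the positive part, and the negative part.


Step 1: Compute signed measure on each set:
  Set 1: -6.37 * 0.61 = -3.8857
  Set 2: -4.94 * 2.51 = -12.3994
  Set 3: -8.0 * 3.71 = -29.68
  Set 4: 2.55 * 2.71 = 6.9105
Step 2: Total signed measure = (-3.8857) + (-12.3994) + (-29.68) + (6.9105)
     = -39.0546
Step 3: Positive part mu+(X) = sum of positive contributions = 6.9105
Step 4: Negative part mu-(X) = |sum of negative contributions| = 45.9651


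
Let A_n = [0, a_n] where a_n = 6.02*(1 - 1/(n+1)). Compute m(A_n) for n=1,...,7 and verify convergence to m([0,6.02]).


By continuity of measure from below: if A_n increases to A, then m(A_n) -> m(A).
Here A = [0, 6.02], so m(A) = 6.02
Step 1: a_1 = 6.02*(1 - 1/2) = 3.01, m(A_1) = 3.01
Step 2: a_2 = 6.02*(1 - 1/3) = 4.0133, m(A_2) = 4.0133
Step 3: a_3 = 6.02*(1 - 1/4) = 4.515, m(A_3) = 4.515
Step 4: a_4 = 6.02*(1 - 1/5) = 4.816, m(A_4) = 4.816
Step 5: a_5 = 6.02*(1 - 1/6) = 5.0167, m(A_5) = 5.0167
Step 6: a_6 = 6.02*(1 - 1/7) = 5.16, m(A_6) = 5.16
Step 7: a_7 = 6.02*(1 - 1/8) = 5.2675, m(A_7) = 5.2675
Limit: m(A_n) -> m([0,6.02]) = 6.02


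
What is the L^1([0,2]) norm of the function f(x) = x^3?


Step 1: ||f||_1 = (integral_0^2 |x^3|^1 dx)^(1/1)
     = (integral_0^2 x^3 dx)^(1/1)
Step 2: integral_0^2 x^3 dx = [x^4/(4)] from 0 to 2 = 2^4/4
     = 16/4 = 4
Step 3: ||f||_1 = (4)^(1/1) = 4


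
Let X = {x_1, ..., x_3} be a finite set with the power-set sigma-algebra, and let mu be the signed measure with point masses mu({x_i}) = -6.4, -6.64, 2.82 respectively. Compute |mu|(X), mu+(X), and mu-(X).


Step 1: Every measurable set is a union of atoms (the cells / points), so a Hahn decomposition is
  obtained by grouping atoms by sign: P = union of atoms with mu > 0, N = union of the remaining atoms.
  Atoms in P (indices): 3;  atoms in N (indices): 1, 2
  Positive values: 2.82
  Negative values: -6.4, -6.64
Step 2: mu+(X) = mu(P) = sum of positive atom values = 2.82
Step 3: mu-(X) = -mu(N) = sum of |negative atom values| = 13.04
Step 4: |mu|(X) = mu+(X) + mu-(X) = 2.82 + 13.04 = 15.86


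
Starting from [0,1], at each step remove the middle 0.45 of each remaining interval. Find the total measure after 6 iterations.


Step 1: At each step, fraction remaining = 1 - 0.45 = 0.55
Step 2: After 6 steps, measure = (0.55)^6
Step 3: Computing the power step by step:
  After step 1: 0.55
  After step 2: 0.3025
  After step 3: 0.166375
  After step 4: 0.091506
  After step 5: 0.050328
  ...
Result = 0.027681


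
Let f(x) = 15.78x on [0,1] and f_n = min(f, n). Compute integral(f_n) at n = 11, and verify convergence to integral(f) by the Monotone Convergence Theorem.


f(x) = 15.78x on [0,1]; f_n(x) = min(15.78x, n). At n = 11:
Step 1: f(x) reaches 11 at x = 11/15.78 = 0.697085
Step 2: integral(f_11) = integral(15.78x, 0, 0.697085) + integral(11, 0.697085, 1)
       = 15.78*0.697085^2/2 + 11*(1 - 0.697085)
       = 3.833967 + 3.332066
       = 7.166033
Step 3: As n -> infinity, f_n increases to f, so by MCT integral(f_n) -> integral(f) = 15.78/2 = 7.89.
Convergence: integral(f_11) = 7.166033 -> 7.89 as n -> infinity


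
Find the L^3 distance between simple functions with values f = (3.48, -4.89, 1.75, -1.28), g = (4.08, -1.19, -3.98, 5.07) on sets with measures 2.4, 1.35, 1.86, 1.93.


Step 1: Compute differences f_i - g_i:
  3.48 - 4.08 = -0.6
  -4.89 - -1.19 = -3.7
  1.75 - -3.98 = 5.73
  -1.28 - 5.07 = -6.35
Step 2: Compute |diff|^3 * measure for each set:
  |-0.6|^3 * 2.4 = 0.216 * 2.4 = 0.5184
  |-3.7|^3 * 1.35 = 50.653 * 1.35 = 68.38155
  |5.73|^3 * 1.86 = 188.132517 * 1.86 = 349.926482
  |-6.35|^3 * 1.93 = 256.047875 * 1.93 = 494.172399
Step 3: Sum = 912.99883
Step 4: ||f-g||_3 = (912.99883)^(1/3) = 9.701154


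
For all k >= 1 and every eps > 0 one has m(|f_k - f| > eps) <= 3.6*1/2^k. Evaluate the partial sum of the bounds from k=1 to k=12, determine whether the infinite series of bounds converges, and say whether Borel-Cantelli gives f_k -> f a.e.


Step 1: List the terms 3.6*1/2^k for k = 1 to 12:
  k=1: 1.8
  k=2: 0.9
  k=3: 0.45
  k=4: 0.225
  k=5: 0.1125
  k=6: 0.05625
  k=7: 0.028125
  k=8: 0.014063
  k=9: 0.007031
  k=10: 0.003516
  k=11: 0.001758
  k=12: 8.789063e-04
Step 2: Partial sum = 1.8 + 0.9 + 0.45 + 0.225 + 0.1125 + 0.05625 + 0.028125 + 0.014063 + 0.007031 + 0.003516 + 0.001758 + 8.789063e-04
     = 3.599121
Step 3: The full series sum_(k>=1) 3.6*1/2^k converges (geometric series with ratio 1/2 < 1; a constant multiple of a convergent series converges).
Step 4: Fix eps > 0. Since sum_k m(|f_k - f| > eps) < infinity, the Borel-Cantelli lemma gives
        m(limsup_k {|f_k - f| > eps}) = 0, i.e. for a.e. x, |f_k(x) - f(x)| <= eps for all large k.
        Applying this with eps = 1/j for j = 1, 2, ... and intersecting the countably many full-measure sets,
        for a.e. x we get limsup_k |f_k(x) - f(x)| <= 1/j for every j, hence f_k -> f almost everywhere.
Conclusion: series converges; Borel-Cantelli yields f_k -> f a.e.
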